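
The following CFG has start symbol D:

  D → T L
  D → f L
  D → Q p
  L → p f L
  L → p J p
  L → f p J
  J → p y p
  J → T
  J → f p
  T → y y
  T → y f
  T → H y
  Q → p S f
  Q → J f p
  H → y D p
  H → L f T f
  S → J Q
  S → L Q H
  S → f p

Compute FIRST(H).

{ f, p, y }

H → y D p contributes {y}.
From H → L f T f: add FIRST(L) = { f, p }.
Union: FIRST(H) = { f, p, y }.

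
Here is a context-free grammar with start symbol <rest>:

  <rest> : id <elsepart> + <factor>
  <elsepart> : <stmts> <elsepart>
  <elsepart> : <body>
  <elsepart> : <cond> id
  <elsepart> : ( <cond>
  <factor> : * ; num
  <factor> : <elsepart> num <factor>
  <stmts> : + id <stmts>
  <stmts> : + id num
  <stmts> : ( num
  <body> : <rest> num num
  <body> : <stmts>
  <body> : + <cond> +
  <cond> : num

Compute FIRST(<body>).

From <body> : <rest> num num: add FIRST(<rest>) = { id }.
From <body> : <stmts>: add FIRST(<stmts>) = { (, + }.
<body> : + <cond> + contributes {+}.
Union: FIRST(<body>) = { (, +, id }.

{ (, +, id }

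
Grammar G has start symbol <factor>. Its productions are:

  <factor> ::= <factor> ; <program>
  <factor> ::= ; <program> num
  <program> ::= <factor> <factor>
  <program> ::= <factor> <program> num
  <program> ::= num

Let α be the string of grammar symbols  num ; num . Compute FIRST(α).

{ num }

num is a terminal; add {num} and stop.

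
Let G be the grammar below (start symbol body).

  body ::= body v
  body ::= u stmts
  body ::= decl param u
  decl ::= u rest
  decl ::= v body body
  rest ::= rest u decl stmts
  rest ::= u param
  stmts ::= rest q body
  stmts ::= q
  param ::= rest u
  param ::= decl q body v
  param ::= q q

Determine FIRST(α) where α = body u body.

{ u, v }

Add FIRST(body) = { u, v }; body is not nullable, stop.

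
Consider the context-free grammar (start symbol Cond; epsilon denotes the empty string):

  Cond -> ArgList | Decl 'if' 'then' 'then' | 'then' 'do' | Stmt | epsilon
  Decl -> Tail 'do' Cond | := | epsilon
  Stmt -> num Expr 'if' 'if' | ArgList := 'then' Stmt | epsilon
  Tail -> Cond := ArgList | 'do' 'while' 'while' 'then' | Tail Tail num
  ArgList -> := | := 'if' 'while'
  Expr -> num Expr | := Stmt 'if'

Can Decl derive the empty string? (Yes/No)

Yes

Decl has an epsilon-production, so Decl ⇒ epsilon.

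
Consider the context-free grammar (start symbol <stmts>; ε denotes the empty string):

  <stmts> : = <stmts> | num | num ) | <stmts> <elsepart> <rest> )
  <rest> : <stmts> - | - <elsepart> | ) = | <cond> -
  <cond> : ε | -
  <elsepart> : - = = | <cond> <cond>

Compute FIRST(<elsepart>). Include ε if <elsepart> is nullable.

<elsepart> : - = = contributes {-}.
From <elsepart> : <cond> <cond>: <cond>, <cond> nullable, take FIRST(<cond>) ∪ FIRST(<cond>) = { - }; also ε since the whole RHS is nullable.
Union: FIRST(<elsepart>) = { -, ε }.

{ -, ε }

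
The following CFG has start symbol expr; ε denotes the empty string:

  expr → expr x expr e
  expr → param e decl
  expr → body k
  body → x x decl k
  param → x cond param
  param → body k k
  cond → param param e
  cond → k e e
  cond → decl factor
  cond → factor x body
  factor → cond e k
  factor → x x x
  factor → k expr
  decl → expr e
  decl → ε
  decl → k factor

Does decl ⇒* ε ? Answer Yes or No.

Yes

decl has an ε-production, so decl ⇒ ε.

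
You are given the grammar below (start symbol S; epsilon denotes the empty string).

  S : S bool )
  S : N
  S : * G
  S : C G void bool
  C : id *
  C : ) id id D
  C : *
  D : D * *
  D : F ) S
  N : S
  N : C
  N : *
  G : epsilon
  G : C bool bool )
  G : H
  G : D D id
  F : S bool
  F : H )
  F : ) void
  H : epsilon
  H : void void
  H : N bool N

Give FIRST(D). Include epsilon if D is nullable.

{ ), *, id, void }

From D : D * *: add FIRST(D) = { ), *, id, void }.
From D : F ) S: add FIRST(F) = { ), *, id, void }.
Union: FIRST(D) = { ), *, id, void }.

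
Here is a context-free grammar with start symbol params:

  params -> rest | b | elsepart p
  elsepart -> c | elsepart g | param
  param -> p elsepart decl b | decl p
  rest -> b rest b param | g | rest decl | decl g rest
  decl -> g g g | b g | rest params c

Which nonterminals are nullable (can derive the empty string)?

No nonterminal has an empty production or an RHS whose symbols are all nullable.

{ } (none)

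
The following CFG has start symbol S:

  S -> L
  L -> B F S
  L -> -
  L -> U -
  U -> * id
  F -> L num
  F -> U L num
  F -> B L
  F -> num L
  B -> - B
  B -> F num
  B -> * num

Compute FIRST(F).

{ *, -, num }

From F -> L num: add FIRST(L) = { *, -, num }.
From F -> U L num: add FIRST(U) = { * }.
From F -> B L: add FIRST(B) = { *, -, num }.
F -> num L contributes {num}.
Union: FIRST(F) = { *, -, num }.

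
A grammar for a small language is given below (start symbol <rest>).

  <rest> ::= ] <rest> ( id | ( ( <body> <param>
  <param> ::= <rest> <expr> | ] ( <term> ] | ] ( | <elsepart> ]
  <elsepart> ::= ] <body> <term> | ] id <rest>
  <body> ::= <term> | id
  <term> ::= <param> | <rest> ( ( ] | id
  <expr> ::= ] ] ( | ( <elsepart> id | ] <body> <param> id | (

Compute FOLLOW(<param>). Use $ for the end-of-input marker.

{ $, (, ], id }

In <rest> ::= ( ( <body> <param>: <param> is at the end, add FOLLOW(<rest>) = { $, (, ], id }.
In <term> ::= <param>: <param> is at the end, add FOLLOW(<term>) = { (, ], id }.
In <expr> ::= ] <body> <param> id: add FIRST(id) = { id }.
Union: FOLLOW(<param>) = { $, (, ], id }.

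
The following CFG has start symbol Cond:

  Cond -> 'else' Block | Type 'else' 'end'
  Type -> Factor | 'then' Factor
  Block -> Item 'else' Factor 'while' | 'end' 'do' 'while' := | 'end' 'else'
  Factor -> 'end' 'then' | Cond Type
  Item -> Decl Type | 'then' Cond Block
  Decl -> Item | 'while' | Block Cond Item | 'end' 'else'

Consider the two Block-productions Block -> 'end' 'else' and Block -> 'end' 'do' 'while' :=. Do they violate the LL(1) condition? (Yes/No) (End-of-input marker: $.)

Yes

FIRST('end' 'else') = { 'end' } and FIRST('end' 'do' 'while' :=) = { 'end' }.
Both contain 'end', so the two alternatives are not disjoint — LL(1) conflict.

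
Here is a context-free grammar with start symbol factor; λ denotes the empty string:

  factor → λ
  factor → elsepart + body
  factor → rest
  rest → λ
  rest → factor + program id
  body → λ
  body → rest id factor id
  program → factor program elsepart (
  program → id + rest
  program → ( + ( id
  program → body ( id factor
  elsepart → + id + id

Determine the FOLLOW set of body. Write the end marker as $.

{ $, (, +, id }

In factor → elsepart + body: body is at the end, add FOLLOW(factor) = { $, (, +, id }.
In program → body ( id factor: add FIRST(( id factor) = { ( }.
Union: FOLLOW(body) = { $, (, +, id }.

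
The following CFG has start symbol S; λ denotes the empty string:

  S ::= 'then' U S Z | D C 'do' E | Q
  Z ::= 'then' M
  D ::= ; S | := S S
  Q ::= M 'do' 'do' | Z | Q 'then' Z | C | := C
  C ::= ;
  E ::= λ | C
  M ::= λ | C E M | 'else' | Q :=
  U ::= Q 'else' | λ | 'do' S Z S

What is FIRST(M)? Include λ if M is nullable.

M ::= λ contributes λ.
From M ::= C E M: add FIRST(C) = { ; }.
M ::= 'else' contributes {'else'}.
From M ::= Q :=: add FIRST(Q) = { 'do', 'else', 'then', :=, ; }.
Union: FIRST(M) = { 'do', 'else', 'then', :=, ;, λ }.

{ 'do', 'else', 'then', :=, ;, λ }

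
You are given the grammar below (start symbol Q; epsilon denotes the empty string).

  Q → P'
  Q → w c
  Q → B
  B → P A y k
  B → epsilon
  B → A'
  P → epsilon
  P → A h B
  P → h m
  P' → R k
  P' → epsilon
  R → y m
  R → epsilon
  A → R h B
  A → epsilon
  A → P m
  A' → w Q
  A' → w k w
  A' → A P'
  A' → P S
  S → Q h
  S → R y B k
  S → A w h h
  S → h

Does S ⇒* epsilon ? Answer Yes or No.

No

Nullable nonterminals: A, A', B, P, P', Q, R.
No production of S has an RHS whose symbols are all nullable, so S is not nullable.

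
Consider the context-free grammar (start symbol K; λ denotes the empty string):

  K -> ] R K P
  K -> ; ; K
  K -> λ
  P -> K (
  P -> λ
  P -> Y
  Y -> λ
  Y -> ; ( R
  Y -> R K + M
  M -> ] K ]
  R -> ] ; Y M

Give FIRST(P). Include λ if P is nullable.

From P -> K (: K nullable, take FIRST(K) ∪ {(} = { (, ;, ] }.
P -> λ contributes λ.
From P -> Y: add FIRST(Y) = { ;, ], λ } (including λ since Y is nullable).
Union: FIRST(P) = { (, ;, ], λ }.

{ (, ;, ], λ }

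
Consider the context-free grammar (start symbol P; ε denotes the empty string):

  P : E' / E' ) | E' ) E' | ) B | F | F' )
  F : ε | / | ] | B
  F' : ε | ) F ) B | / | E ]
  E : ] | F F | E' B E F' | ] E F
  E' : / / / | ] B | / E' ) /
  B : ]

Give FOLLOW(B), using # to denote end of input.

{ #, ), /, ] }

In P : ) B: B is at the end, add FOLLOW(P) = { # }.
In F : B: B is at the end, add FOLLOW(F) = { #, ), /, ] }.
In F' : ) F ) B: B is at the end, add FOLLOW(F') = { ), /, ] }.
In E : E' B E F': add FIRST(E F')\{ε} = { ), /, ] }.
  Since E F' is nullable, also add FOLLOW(E) = { ), /, ] }.
In E' : ] B: B is at the end, add FOLLOW(E') = { #, ), /, ] }.
Union: FOLLOW(B) = { #, ), /, ] }.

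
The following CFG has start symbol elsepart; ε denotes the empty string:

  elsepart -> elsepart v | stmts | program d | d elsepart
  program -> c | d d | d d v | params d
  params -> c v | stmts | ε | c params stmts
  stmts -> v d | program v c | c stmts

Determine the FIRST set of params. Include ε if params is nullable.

params -> c v contributes {c}.
From params -> stmts: add FIRST(stmts) = { c, d, v }.
params -> ε contributes ε.
params -> c params stmts contributes {c}.
Union: FIRST(params) = { c, d, v, ε }.

{ c, d, v, ε }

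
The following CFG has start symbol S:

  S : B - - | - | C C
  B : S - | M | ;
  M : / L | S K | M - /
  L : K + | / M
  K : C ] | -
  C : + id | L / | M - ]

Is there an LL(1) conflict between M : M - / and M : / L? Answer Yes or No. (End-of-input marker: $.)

Yes

FIRST(M - /) = { +, -, /, ; } and FIRST(/ L) = { / }.
Both contain /, so the two alternatives are not disjoint — LL(1) conflict.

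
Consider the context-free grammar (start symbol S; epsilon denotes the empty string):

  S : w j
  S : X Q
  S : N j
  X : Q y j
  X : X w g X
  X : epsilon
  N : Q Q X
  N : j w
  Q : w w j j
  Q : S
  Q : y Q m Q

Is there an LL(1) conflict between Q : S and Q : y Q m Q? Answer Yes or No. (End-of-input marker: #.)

FIRST(S) = { j, w, y } and FIRST(y Q m Q) = { y }.
Both contain y, so the two alternatives are not disjoint — LL(1) conflict.

Yes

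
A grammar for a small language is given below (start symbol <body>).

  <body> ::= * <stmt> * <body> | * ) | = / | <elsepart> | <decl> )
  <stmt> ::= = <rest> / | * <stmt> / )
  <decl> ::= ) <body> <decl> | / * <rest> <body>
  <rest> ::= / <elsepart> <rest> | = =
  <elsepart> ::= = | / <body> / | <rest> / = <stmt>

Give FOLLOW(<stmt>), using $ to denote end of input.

{ $, ), *, /, = }

In <body> ::= * <stmt> * <body>: add FIRST(* <body>) = { * }.
In <stmt> ::= * <stmt> / ): add FIRST(/ )) = { / }.
In <elsepart> ::= <rest> / = <stmt>: <stmt> is at the end, add FOLLOW(<elsepart>) = { $, ), /, = }.
Union: FOLLOW(<stmt>) = { $, ), *, /, = }.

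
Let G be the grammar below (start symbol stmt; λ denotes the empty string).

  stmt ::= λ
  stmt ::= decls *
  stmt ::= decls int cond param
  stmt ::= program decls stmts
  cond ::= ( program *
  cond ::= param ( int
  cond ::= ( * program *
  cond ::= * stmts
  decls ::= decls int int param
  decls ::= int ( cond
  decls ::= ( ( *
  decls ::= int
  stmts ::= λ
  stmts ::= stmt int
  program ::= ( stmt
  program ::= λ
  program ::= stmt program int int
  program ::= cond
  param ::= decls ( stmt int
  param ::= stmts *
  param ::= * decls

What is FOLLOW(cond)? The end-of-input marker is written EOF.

In stmt ::= decls int cond param: add FIRST(param) = { (, *, int }.
In decls ::= int ( cond: cond is at the end, add FOLLOW(decls) = { EOF, (, *, int }.
In program ::= cond: cond is at the end, add FOLLOW(program) = { (, *, int }.
Union: FOLLOW(cond) = { EOF, (, *, int }.

{ EOF, (, *, int }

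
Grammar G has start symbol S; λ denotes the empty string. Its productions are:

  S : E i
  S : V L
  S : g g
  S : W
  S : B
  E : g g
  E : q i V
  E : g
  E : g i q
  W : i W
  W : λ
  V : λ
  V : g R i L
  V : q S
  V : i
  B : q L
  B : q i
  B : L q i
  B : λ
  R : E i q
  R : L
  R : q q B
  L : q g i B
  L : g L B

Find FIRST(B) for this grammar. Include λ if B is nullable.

B : q L contributes {q}.
B : q i contributes {q}.
From B : L q i: add FIRST(L) = { g, q }.
B : λ contributes λ.
Union: FIRST(B) = { g, q, λ }.

{ g, q, λ }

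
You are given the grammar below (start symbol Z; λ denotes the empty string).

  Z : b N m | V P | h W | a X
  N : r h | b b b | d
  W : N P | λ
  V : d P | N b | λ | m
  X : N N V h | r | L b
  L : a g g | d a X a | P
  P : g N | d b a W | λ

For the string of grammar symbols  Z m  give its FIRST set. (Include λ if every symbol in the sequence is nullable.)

{ a, b, d, g, h, m, r }

Add FIRST(Z)\{λ} = { a, b, d, g, h, m, r }; Z is nullable, continue.
m is a terminal; add {m} and stop.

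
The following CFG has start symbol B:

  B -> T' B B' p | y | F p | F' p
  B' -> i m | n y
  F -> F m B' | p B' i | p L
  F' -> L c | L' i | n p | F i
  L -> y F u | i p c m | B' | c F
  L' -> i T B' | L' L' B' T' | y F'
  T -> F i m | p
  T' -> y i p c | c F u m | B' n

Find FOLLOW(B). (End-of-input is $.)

{ $, i, n }

B is the start symbol, so $ ∈ FOLLOW(B).
In B -> T' B B' p: add FIRST(B' p) = { i, n }.
Union: FOLLOW(B) = { $, i, n }.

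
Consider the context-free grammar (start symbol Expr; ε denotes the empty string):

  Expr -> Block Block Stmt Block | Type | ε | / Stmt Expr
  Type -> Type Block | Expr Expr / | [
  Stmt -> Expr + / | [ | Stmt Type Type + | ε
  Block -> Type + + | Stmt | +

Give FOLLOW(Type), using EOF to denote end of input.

{ EOF, +, /, [ }

In Expr -> Type: Type is at the end, add FOLLOW(Expr) = { EOF, +, /, [ }.
In Type -> Type Block: add FIRST(Block)\{ε} = { +, /, [ }.
  Since Block is nullable, also add FOLLOW(Type) = { EOF, +, /, [ }.
In Stmt -> Stmt Type Type +: add FIRST(Type +) = { +, /, [ }.
In Stmt -> Stmt Type Type +: add FIRST(+) = { + }.
In Block -> Type + +: add FIRST(+ +) = { + }.
Union: FOLLOW(Type) = { EOF, +, /, [ }.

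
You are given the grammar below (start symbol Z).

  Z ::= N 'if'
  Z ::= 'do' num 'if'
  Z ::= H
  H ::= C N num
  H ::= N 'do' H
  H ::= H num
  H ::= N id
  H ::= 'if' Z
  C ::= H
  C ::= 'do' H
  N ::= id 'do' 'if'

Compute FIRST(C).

From C ::= H: add FIRST(H) = { 'do', 'if', id }.
C ::= 'do' H contributes {'do'}.
Union: FIRST(C) = { 'do', 'if', id }.

{ 'do', 'if', id }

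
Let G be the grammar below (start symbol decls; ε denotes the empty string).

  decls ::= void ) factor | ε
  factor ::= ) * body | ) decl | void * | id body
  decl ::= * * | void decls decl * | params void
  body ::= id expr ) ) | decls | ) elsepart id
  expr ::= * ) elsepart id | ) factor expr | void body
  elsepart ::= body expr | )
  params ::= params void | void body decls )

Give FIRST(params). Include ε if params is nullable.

{ void }

From params ::= params void: add FIRST(params) = { void }.
params ::= void body decls ) contributes {void}.
Union: FIRST(params) = { void }.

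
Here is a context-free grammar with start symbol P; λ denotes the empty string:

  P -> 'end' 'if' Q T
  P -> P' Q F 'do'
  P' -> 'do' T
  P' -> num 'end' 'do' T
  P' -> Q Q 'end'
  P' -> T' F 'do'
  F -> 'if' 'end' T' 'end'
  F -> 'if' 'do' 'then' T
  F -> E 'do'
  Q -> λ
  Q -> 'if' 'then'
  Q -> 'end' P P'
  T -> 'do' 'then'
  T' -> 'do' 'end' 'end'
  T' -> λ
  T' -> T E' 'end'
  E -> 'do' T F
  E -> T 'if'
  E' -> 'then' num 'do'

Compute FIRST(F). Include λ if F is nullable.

F -> 'if' 'end' T' 'end' contributes {'if'}.
F -> 'if' 'do' 'then' T contributes {'if'}.
From F -> E 'do': add FIRST(E) = { 'do' }.
Union: FIRST(F) = { 'do', 'if' }.

{ 'do', 'if' }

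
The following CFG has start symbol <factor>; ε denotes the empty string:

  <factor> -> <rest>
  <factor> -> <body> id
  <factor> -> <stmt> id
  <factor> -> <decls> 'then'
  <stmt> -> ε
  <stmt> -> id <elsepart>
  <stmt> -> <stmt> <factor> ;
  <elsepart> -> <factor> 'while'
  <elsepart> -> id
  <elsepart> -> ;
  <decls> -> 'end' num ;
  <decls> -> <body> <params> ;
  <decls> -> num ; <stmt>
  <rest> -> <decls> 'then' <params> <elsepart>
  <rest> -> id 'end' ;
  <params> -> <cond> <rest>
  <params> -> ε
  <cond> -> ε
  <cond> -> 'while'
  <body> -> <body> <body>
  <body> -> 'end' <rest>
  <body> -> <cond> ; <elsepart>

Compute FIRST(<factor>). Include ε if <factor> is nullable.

{ 'end', 'while', ;, id, num }

From <factor> -> <rest>: add FIRST(<rest>) = { 'end', 'while', ;, id, num }.
From <factor> -> <body> id: add FIRST(<body>) = { 'end', 'while', ; }.
From <factor> -> <stmt> id: <stmt> nullable, take FIRST(<stmt>) ∪ {id} = { 'end', 'while', ;, id, num }.
From <factor> -> <decls> 'then': add FIRST(<decls>) = { 'end', 'while', ;, num }.
Union: FIRST(<factor>) = { 'end', 'while', ;, id, num }.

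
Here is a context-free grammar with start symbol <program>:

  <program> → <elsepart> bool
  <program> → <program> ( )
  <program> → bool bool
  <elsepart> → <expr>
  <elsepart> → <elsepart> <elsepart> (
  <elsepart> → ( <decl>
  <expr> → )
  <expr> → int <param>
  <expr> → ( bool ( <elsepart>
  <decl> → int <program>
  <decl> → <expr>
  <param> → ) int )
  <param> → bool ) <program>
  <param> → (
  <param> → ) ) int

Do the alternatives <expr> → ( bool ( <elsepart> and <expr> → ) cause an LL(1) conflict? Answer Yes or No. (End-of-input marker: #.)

FIRST(( bool ( <elsepart>) = { ( } and FIRST()) = { ) }.
The FIRST sets are disjoint and neither alternative is nullable — no conflict.

No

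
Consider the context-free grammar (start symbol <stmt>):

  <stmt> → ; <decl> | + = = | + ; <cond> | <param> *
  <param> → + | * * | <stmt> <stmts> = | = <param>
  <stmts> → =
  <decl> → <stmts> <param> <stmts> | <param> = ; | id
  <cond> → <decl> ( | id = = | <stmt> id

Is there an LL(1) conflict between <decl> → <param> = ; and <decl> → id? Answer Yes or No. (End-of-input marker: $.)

FIRST(<param> = ;) = { *, +, ;, = } and FIRST(id) = { id }.
The FIRST sets are disjoint and neither alternative is nullable — no conflict.

No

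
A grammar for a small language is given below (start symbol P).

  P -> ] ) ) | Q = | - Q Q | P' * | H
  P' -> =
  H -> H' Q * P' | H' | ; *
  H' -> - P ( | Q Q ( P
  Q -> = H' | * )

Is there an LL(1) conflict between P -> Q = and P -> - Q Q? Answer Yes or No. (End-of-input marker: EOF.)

No

FIRST(Q =) = { *, = } and FIRST(- Q Q) = { - }.
The FIRST sets are disjoint and neither alternative is nullable — no conflict.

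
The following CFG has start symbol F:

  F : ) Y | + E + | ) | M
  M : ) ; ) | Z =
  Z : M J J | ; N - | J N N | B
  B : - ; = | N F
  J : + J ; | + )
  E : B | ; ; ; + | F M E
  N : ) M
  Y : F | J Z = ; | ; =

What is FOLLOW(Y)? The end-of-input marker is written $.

In F : ) Y: Y is at the end, add FOLLOW(F) = { $, ), +, -, ;, = }.
Union: FOLLOW(Y) = { $, ), +, -, ;, = }.

{ $, ), +, -, ;, = }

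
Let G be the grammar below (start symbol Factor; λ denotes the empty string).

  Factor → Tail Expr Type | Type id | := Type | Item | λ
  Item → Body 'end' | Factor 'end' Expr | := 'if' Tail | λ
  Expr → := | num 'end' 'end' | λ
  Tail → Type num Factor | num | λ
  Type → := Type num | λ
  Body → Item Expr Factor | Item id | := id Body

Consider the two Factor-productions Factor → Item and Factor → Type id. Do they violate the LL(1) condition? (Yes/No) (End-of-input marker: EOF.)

Yes

FIRST(Item) = { 'end', :=, id, num, λ } and FIRST(Type id) = { :=, id }.
Both contain :=, so the two alternatives are not disjoint — LL(1) conflict.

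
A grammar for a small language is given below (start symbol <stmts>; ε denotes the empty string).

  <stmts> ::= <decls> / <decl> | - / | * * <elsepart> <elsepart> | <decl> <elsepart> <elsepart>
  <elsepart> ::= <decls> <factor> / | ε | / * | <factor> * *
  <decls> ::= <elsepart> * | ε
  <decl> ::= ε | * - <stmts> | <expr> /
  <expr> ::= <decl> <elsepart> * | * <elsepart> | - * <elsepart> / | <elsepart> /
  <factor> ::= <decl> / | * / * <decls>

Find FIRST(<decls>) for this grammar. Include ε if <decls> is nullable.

{ *, -, /, ε }

From <decls> ::= <elsepart> *: <elsepart> nullable, take FIRST(<elsepart>) ∪ {*} = { *, -, / }.
<decls> ::= ε contributes ε.
Union: FIRST(<decls>) = { *, -, /, ε }.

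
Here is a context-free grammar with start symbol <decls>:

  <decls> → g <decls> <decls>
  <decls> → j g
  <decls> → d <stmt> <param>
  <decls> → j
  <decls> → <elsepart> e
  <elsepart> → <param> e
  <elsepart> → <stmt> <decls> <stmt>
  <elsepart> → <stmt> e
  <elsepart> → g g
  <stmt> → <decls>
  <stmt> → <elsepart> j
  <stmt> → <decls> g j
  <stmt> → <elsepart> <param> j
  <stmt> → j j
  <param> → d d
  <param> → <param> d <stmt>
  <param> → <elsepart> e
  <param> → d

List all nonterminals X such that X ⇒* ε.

{ } (none)

No nonterminal has an empty production or an RHS whose symbols are all nullable.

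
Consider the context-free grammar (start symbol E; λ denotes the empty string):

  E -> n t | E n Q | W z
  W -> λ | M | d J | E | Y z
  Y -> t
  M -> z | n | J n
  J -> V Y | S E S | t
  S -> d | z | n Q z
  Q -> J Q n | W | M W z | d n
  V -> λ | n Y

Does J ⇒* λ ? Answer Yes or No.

Nullable nonterminals: Q, V, W.
No production of J has an RHS whose symbols are all nullable, so J is not nullable.

No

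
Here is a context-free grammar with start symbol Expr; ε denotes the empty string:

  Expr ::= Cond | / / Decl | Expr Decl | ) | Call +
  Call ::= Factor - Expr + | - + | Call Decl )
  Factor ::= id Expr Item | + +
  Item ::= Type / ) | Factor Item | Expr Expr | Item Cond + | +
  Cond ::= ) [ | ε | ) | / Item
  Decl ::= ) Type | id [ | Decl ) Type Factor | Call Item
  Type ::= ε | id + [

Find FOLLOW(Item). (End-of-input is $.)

In Factor ::= id Expr Item: Item is at the end, add FOLLOW(Factor) = { $, ), +, -, /, id }.
In Item ::= Factor Item: Item is at the end, add FOLLOW(Item) = { $, ), +, -, /, id }.
In Item ::= Item Cond +: add FIRST(Cond +) = { ), +, / }.
In Cond ::= / Item: Item is at the end, add FOLLOW(Cond) = { $, ), +, -, /, id }.
In Decl ::= Call Item: Item is at the end, add FOLLOW(Decl) = { $, ), +, -, /, id }.
Union: FOLLOW(Item) = { $, ), +, -, /, id }.

{ $, ), +, -, /, id }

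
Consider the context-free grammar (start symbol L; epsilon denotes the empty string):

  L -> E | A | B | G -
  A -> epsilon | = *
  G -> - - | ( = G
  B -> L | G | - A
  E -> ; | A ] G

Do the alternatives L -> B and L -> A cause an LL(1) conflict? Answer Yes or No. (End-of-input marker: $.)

FIRST(B) = { (, -, ;, =, ], epsilon } and FIRST(A) = { =, epsilon }.
Both contain =, so the two alternatives are not disjoint — LL(1) conflict.

Yes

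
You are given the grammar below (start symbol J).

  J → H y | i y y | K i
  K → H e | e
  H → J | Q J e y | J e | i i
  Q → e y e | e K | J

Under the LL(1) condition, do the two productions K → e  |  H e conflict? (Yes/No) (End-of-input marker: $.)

FIRST(e) = { e } and FIRST(H e) = { e, i }.
Both contain e, so the two alternatives are not disjoint — LL(1) conflict.

Yes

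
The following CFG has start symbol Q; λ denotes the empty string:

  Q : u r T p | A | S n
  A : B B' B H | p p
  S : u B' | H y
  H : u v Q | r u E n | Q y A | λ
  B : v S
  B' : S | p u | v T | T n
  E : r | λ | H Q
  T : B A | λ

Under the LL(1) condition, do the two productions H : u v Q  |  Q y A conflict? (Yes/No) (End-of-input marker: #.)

Yes

FIRST(u v Q) = { u } and FIRST(Q y A) = { p, r, u, v, y }.
Both contain u, so the two alternatives are not disjoint — LL(1) conflict.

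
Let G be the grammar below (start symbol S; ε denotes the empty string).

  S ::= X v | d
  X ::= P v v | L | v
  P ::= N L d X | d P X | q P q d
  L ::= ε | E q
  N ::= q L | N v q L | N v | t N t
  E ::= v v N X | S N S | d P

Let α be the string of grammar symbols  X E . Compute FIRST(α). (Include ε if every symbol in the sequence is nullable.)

{ d, q, t, v }

Add FIRST(X)\{ε} = { d, q, t, v }; X is nullable, continue.
Add FIRST(E) = { d, q, t, v }; E is not nullable, stop.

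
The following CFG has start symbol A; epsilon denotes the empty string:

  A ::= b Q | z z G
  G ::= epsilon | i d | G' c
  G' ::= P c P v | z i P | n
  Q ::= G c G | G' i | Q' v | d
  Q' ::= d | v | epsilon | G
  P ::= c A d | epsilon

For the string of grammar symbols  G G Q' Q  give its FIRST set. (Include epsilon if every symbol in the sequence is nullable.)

Add FIRST(G)\{epsilon} = { c, i, n, z }; G is nullable, continue.
Add FIRST(G)\{epsilon} = { c, i, n, z }; G is nullable, continue.
Add FIRST(Q')\{epsilon} = { c, d, i, n, v, z }; Q' is nullable, continue.
Add FIRST(Q) = { c, d, i, n, v, z }; Q is not nullable, stop.

{ c, d, i, n, v, z }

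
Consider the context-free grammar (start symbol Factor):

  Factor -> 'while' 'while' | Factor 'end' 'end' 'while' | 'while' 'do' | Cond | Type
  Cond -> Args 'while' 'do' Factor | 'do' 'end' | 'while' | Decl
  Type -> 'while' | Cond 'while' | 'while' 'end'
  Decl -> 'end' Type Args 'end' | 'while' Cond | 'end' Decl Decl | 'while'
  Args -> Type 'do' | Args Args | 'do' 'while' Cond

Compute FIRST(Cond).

From Cond -> Args 'while' 'do' Factor: add FIRST(Args) = { 'do', 'end', 'while' }.
Cond -> 'do' 'end' contributes {'do'}.
Cond -> 'while' contributes {'while'}.
From Cond -> Decl: add FIRST(Decl) = { 'end', 'while' }.
Union: FIRST(Cond) = { 'do', 'end', 'while' }.

{ 'do', 'end', 'while' }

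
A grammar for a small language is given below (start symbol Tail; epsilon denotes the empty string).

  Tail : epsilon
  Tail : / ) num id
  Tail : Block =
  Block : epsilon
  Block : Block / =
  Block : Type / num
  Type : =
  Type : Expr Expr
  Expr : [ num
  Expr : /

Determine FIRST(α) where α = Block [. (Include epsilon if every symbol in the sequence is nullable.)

{ /, =, [ }

Add FIRST(Block)\{epsilon} = { /, =, [ }; Block is nullable, continue.
[ is a terminal; add {[} and stop.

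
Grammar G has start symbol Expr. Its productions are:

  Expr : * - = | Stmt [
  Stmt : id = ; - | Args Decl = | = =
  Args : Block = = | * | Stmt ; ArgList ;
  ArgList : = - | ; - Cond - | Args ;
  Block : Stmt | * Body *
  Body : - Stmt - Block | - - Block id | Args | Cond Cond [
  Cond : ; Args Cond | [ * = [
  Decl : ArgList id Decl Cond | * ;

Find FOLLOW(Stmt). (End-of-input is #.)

{ *, -, ;, =, [, id }

In Expr : Stmt [: add FIRST([) = { [ }.
In Args : Stmt ; ArgList ;: add FIRST(; ArgList ;) = { ; }.
In Block : Stmt: Stmt is at the end, add FOLLOW(Block) = { *, =, id }.
In Body : - Stmt - Block: add FIRST(- Block) = { - }.
Union: FOLLOW(Stmt) = { *, -, ;, =, [, id }.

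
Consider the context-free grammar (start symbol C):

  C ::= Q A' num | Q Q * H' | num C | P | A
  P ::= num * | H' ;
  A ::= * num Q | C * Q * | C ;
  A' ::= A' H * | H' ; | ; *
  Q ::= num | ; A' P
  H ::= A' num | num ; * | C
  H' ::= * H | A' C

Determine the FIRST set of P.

P ::= num * contributes {num}.
From P ::= H' ;: add FIRST(H') = { *, ; }.
Union: FIRST(P) = { *, ;, num }.

{ *, ;, num }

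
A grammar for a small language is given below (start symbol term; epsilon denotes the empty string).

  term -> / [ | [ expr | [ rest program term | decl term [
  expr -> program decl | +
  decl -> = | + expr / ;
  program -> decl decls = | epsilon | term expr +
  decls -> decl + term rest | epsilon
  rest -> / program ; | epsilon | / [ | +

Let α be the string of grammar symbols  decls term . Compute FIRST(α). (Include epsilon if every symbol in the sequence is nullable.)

{ +, /, =, [ }

Add FIRST(decls)\{epsilon} = { +, = }; decls is nullable, continue.
Add FIRST(term) = { +, /, =, [ }; term is not nullable, stop.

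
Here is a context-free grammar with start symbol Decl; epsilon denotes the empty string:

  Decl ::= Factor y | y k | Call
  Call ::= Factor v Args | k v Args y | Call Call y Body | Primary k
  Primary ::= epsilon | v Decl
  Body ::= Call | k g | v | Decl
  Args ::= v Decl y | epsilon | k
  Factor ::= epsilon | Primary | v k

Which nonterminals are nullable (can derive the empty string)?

Directly nullable (have an epsilon-production): Primary, Args, Factor.
No other nonterminal has a production whose RHS symbols are all nullable.

{ Args, Factor, Primary }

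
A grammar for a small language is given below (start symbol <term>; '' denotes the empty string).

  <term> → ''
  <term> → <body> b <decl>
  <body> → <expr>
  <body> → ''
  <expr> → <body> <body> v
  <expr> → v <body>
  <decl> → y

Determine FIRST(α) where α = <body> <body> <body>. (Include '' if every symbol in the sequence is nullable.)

Add FIRST(<body>)\{''} = { v }; <body> is nullable, continue.
Add FIRST(<body>)\{''} = { v }; <body> is nullable, continue.
Add FIRST(<body>)\{''} = { v }; <body> is nullable, continue.
Every symbol is nullable, so include ''.

{ v, '' }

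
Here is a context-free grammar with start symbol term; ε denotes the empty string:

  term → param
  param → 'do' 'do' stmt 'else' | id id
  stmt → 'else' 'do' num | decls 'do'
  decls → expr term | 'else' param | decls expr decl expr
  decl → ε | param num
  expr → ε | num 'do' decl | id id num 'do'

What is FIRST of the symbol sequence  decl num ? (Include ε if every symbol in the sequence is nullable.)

{ 'do', id, num }

Add FIRST(decl)\{ε} = { 'do', id }; decl is nullable, continue.
num is a terminal; add {num} and stop.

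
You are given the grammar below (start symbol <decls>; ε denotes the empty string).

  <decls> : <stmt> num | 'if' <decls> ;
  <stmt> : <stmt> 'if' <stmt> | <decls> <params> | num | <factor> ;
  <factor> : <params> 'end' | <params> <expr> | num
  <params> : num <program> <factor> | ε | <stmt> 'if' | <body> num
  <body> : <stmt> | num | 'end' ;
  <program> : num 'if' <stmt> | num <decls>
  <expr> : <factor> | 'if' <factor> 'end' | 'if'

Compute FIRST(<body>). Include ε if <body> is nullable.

{ 'end', 'if', num }

From <body> : <stmt>: add FIRST(<stmt>) = { 'end', 'if', num }.
<body> : num contributes {num}.
<body> : 'end' ; contributes {'end'}.
Union: FIRST(<body>) = { 'end', 'if', num }.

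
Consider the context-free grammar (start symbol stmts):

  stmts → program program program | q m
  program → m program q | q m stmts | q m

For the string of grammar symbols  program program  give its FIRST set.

Add FIRST(program) = { m, q }; program is not nullable, stop.

{ m, q }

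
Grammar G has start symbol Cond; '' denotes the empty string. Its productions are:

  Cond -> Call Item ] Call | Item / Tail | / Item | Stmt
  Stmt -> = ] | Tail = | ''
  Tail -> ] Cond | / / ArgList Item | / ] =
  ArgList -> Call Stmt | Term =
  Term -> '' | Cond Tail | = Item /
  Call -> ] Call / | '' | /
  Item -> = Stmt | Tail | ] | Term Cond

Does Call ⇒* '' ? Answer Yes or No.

Yes

Call has an ''-production, so Call ⇒ ''.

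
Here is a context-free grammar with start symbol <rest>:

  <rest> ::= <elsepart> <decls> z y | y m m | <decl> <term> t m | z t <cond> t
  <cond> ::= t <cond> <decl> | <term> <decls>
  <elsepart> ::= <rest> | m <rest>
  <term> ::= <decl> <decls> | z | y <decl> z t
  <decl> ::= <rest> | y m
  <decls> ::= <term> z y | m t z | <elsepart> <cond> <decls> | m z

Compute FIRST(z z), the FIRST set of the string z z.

z is a terminal; add {z} and stop.

{ z }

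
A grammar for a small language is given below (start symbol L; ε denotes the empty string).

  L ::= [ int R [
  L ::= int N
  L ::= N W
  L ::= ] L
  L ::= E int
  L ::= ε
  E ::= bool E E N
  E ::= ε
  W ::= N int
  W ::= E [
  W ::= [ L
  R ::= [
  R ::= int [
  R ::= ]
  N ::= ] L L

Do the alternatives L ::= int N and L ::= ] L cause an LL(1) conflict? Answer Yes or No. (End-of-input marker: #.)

FIRST(int N) = { int } and FIRST(] L) = { ] }.
The FIRST sets are disjoint and neither alternative is nullable — no conflict.

No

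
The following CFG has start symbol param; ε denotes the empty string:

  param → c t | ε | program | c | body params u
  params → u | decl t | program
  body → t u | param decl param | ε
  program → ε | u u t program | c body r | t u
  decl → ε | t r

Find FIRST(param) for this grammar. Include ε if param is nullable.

param → c t contributes {c}.
param → ε contributes ε.
From param → program: add FIRST(program) = { c, t, u, ε } (including ε since program is nullable).
param → c contributes {c}.
From param → body params u: body, params nullable, take FIRST(body) ∪ FIRST(params) ∪ {u} = { c, t, u }.
Union: FIRST(param) = { c, t, u, ε }.

{ c, t, u, ε }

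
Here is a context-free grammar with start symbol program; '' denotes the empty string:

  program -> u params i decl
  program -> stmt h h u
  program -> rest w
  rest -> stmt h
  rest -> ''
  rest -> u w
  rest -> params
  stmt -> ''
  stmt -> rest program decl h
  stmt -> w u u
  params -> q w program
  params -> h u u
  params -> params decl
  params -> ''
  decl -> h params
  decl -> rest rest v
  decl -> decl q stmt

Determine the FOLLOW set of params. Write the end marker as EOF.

{ EOF, h, i, q, u, v, w }

In program -> u params i decl: add FIRST(i decl) = { i }.
In rest -> params: params is at the end, add FOLLOW(rest) = { h, q, u, v, w }.
In params -> params decl: add FIRST(decl) = { h, q, u, v, w }.
In decl -> h params: params is at the end, add FOLLOW(decl) = { EOF, h, i, q, u, v, w }.
Union: FOLLOW(params) = { EOF, h, i, q, u, v, w }.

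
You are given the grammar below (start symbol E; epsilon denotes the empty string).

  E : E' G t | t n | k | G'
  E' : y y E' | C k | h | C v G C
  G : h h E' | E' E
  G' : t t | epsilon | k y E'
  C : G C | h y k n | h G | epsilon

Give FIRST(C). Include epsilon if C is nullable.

{ h, k, v, y, epsilon }

From C : G C: add FIRST(G) = { h, k, v, y }.
C : h y k n contributes {h}.
C : h G contributes {h}.
C : epsilon contributes epsilon.
Union: FIRST(C) = { h, k, v, y, epsilon }.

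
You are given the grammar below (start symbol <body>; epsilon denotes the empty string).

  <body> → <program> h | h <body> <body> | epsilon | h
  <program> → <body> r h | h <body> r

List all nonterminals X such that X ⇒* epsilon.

{ <body> }

Directly nullable (have an epsilon-production): <body>.
No other nonterminal has a production whose RHS symbols are all nullable.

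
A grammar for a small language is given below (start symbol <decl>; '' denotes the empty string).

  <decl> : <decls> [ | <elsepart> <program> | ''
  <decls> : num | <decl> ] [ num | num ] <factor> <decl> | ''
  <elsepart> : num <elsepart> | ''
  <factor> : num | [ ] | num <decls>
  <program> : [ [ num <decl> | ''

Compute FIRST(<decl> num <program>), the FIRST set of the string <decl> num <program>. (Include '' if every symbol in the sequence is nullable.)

Add FIRST(<decl>)\{''} = { [, ], num }; <decl> is nullable, continue.
num is a terminal; add {num} and stop.

{ [, ], num }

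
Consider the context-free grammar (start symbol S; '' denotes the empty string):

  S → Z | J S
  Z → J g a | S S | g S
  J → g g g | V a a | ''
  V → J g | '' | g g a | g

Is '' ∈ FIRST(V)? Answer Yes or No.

V has an ''-production, so V ⇒ ''.

Yes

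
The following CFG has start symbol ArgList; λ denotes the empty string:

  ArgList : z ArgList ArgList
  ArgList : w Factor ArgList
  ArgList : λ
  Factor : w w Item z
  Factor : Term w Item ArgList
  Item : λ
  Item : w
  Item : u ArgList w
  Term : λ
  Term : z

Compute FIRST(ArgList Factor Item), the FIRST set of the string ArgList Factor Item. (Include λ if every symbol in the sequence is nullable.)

Add FIRST(ArgList)\{λ} = { w, z }; ArgList is nullable, continue.
Add FIRST(Factor) = { w, z }; Factor is not nullable, stop.

{ w, z }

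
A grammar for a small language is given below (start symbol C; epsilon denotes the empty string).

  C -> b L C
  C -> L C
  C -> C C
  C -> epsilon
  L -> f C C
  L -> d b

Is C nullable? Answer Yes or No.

Yes

C has an epsilon-production, so C ⇒ epsilon.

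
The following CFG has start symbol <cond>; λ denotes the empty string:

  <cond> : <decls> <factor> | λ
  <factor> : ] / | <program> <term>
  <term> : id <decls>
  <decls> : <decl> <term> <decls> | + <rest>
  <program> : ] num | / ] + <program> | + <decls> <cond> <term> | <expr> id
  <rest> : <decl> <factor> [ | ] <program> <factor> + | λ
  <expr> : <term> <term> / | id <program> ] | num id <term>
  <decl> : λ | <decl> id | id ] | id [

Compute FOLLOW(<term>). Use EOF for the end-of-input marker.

{ EOF, +, /, [, ], id, num }

In <factor> : <program> <term>: <term> is at the end, add FOLLOW(<factor>) = { EOF, +, [, id }.
In <decls> : <decl> <term> <decls>: add FIRST(<decls>) = { +, id }.
In <program> : + <decls> <cond> <term>: <term> is at the end, add FOLLOW(<program>) = { +, /, ], id, num }.
In <expr> : <term> <term> /: add FIRST(<term> /) = { id }.
In <expr> : <term> <term> /: add FIRST(/) = { / }.
In <expr> : num id <term>: <term> is at the end, add FOLLOW(<expr>) = { id }.
Union: FOLLOW(<term>) = { EOF, +, /, [, ], id, num }.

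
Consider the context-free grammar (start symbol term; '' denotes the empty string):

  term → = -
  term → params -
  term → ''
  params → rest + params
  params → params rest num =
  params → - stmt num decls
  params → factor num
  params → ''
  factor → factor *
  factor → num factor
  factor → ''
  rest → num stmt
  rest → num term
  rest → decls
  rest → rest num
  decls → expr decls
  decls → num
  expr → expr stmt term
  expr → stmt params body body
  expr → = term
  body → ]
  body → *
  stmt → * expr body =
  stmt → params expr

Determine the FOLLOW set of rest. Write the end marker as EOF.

{ +, num }

In params → rest + params: add FIRST(+ params) = { + }.
In params → params rest num =: add FIRST(num =) = { num }.
In rest → rest num: add FIRST(num) = { num }.
Union: FOLLOW(rest) = { +, num }.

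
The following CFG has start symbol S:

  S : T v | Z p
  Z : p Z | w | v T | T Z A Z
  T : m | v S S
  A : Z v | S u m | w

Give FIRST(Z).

{ m, p, v, w }

Z : p Z contributes {p}.
Z : w contributes {w}.
Z : v T contributes {v}.
From Z : T Z A Z: add FIRST(T) = { m, v }.
Union: FIRST(Z) = { m, p, v, w }.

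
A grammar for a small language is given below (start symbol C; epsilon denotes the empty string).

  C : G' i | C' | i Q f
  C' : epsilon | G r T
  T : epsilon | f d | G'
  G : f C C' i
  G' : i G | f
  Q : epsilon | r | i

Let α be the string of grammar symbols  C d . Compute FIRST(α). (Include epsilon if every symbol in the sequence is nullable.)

Add FIRST(C)\{epsilon} = { f, i }; C is nullable, continue.
d is a terminal; add {d} and stop.

{ d, f, i }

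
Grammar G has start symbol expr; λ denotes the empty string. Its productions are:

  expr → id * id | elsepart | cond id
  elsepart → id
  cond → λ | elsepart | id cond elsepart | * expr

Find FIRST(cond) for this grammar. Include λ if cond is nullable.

cond → λ contributes λ.
From cond → elsepart: add FIRST(elsepart) = { id }.
cond → id cond elsepart contributes {id}.
cond → * expr contributes {*}.
Union: FIRST(cond) = { *, id, λ }.

{ *, id, λ }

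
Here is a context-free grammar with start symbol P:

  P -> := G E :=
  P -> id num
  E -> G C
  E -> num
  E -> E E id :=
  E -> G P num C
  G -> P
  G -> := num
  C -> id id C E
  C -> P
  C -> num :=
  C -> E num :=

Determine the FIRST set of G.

{ :=, id }

From G -> P: add FIRST(P) = { :=, id }.
G -> := num contributes {:=}.
Union: FIRST(G) = { :=, id }.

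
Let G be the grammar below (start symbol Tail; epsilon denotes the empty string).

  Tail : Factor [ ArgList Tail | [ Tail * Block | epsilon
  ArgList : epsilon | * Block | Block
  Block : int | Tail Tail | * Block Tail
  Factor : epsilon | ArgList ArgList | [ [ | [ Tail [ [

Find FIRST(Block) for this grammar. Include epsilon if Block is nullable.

{ *, [, int, epsilon }

Block : int contributes {int}.
From Block : Tail Tail: Tail, Tail nullable, take FIRST(Tail) ∪ FIRST(Tail) = { *, [, int }; also epsilon since the whole RHS is nullable.
Block : * Block Tail contributes {*}.
Union: FIRST(Block) = { *, [, int, epsilon }.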